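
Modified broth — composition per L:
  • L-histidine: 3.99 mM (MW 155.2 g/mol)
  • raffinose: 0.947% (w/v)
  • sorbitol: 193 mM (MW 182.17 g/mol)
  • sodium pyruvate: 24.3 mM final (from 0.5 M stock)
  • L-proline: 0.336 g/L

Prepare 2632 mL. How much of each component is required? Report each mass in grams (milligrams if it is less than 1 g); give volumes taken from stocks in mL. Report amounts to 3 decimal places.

Target volume = 2632 mL = 2.632 L.
L-histidine: 3.99 mmol/L × 155.2 g/mol × 2.632 L ÷ 1000 = 1.630 g
raffinose: 0.947% w/v = 9.47 g/L → 9.47 × 2.632 L = 24.925 g
sorbitol: 193 mmol/L × 182.17 g/mol × 2.632 L ÷ 1000 = 92.538 g
sodium pyruvate: V = C2·V2/C1 = 24.3 mM × 2632 mL ÷ 500 mM = 127.915 mL
L-proline: 0.336 g/L × 2.632 L = 0.884352 g = 884.352 mg

L-histidine 1.630 g; raffinose 24.925 g; sorbitol 92.538 g; sodium pyruvate 127.915 mL; L-proline 884.352 mg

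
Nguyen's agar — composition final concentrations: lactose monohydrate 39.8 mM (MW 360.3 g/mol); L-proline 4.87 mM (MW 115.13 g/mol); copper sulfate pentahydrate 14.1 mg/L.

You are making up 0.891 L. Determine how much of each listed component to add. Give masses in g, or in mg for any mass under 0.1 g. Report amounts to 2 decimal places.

Scale factor relative to 1 L: 0.891.
lactose monohydrate: 39.8 mmol/L × 360.3 g/mol × 0.891 L ÷ 1000 = 12.78 g
L-proline: 4.87 mmol/L × 115.13 g/mol × 0.891 L ÷ 1000 = 0.50 g
copper sulfate pentahydrate: 14.1 mg/L × 0.891 L = 12.56 mg

lactose monohydrate 12.78 g; L-proline 0.50 g; copper sulfate pentahydrate 12.56 mg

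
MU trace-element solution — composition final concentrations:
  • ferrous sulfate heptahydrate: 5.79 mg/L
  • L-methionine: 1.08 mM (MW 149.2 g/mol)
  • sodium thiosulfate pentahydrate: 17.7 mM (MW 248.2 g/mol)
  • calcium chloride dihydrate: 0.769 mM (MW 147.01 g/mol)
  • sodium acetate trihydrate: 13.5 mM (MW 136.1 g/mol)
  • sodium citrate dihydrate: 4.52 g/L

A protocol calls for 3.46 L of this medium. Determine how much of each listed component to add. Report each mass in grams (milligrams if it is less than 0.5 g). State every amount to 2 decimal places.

Working volume: 3.46 L.
ferrous sulfate heptahydrate: 5.79 mg/L × 3.46 L = 20.03 mg
L-methionine: 1.08 mmol/L × 149.2 g/mol × 3.46 L ÷ 1000 = 0.56 g
sodium thiosulfate pentahydrate: 17.7 mmol/L × 248.2 g/mol × 3.46 L ÷ 1000 = 15.20 g
calcium chloride dihydrate: 0.769 mmol/L × 147.01 mg/mmol × 3.46 L = 391.16 mg
sodium acetate trihydrate: 13.5 mmol/L × 136.1 g/mol × 3.46 L ÷ 1000 = 6.36 g
sodium citrate dihydrate: 4.52 g/L × 3.46 L = 15.64 g

ferrous sulfate heptahydrate 20.03 mg; L-methionine 0.56 g; sodium thiosulfate pentahydrate 15.20 g; calcium chloride dihydrate 391.16 mg; sodium acetate trihydrate 6.36 g; sodium citrate dihydrate 15.64 g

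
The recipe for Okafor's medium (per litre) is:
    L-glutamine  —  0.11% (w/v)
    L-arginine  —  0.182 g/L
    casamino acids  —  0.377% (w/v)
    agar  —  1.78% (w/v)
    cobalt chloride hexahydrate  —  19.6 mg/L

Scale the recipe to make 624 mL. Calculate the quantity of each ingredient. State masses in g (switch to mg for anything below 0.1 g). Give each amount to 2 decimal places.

Target volume = 624 mL = 0.624 L.
L-glutamine: 0.11% w/v = 1.1 g/L → 1.1 × 0.624 L = 0.69 g
L-arginine: 0.182 g/L × 0.624 L = 0.11 g
casamino acids: 0.377 g per 100 mL × 624 mL ÷ 100 = 2.35 g
agar: 1.78 g per 100 mL × 624 mL ÷ 100 = 11.11 g
cobalt chloride hexahydrate: 19.6 mg/L × 0.624 L = 12.23 mg

L-glutamine 0.69 g; L-arginine 0.11 g; casamino acids 2.35 g; agar 11.11 g; cobalt chloride hexahydrate 12.23 mg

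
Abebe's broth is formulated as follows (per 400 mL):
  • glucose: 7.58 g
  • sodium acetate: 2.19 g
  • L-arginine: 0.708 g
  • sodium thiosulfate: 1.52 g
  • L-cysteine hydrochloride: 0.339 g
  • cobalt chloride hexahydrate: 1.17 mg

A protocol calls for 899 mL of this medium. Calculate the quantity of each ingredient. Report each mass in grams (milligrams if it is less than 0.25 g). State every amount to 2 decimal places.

glucose 17.04 g; sodium acetate 4.92 g; L-arginine 1.59 g; sodium thiosulfate 3.42 g; L-cysteine hydrochloride 0.76 g; cobalt chloride hexahydrate 2.63 mg

Ratio of target to recipe volume: 899 / 400 = 2.2475.
glucose: 7.58 g × (899 mL / 400 mL) = 17.04 g
sodium acetate: 2.19 g × (899 mL / 400 mL) = 4.92 g
L-arginine: 0.708 g × (899 mL / 400 mL) = 1.59 g
sodium thiosulfate: 1.52 g × (899 mL / 400 mL) = 3.42 g
L-cysteine hydrochloride: 0.339 g × (899 mL / 400 mL) = 0.76 g
cobalt chloride hexahydrate: 1.17 mg × (899 mL / 400 mL) = 2.63 mg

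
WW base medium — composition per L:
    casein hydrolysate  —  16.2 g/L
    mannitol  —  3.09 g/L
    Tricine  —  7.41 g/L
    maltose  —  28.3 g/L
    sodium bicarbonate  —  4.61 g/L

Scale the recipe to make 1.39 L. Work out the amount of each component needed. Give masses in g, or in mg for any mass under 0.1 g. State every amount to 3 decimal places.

casein hydrolysate 22.518 g; mannitol 4.295 g; Tricine 10.300 g; maltose 39.337 g; sodium bicarbonate 6.408 g

Working volume: 1.39 L.
casein hydrolysate: 16.2 g/L × 1.39 L = 22.518 g
mannitol: 3.09 g/L × 1.39 L = 4.295 g
Tricine: 7.41 g/L × 1.39 L = 10.300 g
maltose: 28.3 g/L × 1.39 L = 39.337 g
sodium bicarbonate: 4.61 g/L × 1.39 L = 6.408 g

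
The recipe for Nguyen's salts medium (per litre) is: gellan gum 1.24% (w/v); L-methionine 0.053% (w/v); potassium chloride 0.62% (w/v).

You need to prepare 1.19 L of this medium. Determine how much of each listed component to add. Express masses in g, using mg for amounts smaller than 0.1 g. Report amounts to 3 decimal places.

Scale factor relative to 1 L: 1.19.
gellan gum: 1.24 g per 100 mL × 1190 mL ÷ 100 = 14.756 g
L-methionine: 0.053% w/v = 0.53 g/L → 0.53 × 1.19 L = 0.631 g
potassium chloride: 0.62 g per 100 mL × 1190 mL ÷ 100 = 7.378 g

gellan gum 14.756 g; L-methionine 0.631 g; potassium chloride 7.378 g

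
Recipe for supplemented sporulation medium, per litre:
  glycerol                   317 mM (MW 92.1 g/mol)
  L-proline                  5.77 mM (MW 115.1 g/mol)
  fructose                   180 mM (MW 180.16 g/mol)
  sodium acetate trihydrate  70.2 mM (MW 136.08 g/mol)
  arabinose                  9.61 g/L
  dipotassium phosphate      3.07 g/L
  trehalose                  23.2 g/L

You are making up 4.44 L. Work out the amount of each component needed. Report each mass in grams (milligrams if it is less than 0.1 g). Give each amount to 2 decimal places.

glycerol 129.63 g; L-proline 2.95 g; fructose 143.98 g; sodium acetate trihydrate 42.41 g; arabinose 42.67 g; dipotassium phosphate 13.63 g; trehalose 103.01 g

Scale factor relative to 1 L: 4.44.
glycerol: 317 mmol/L × 92.1 g/mol × 4.44 L ÷ 1000 = 129.63 g
L-proline: 5.77 mmol/L × 115.1 g/mol × 4.44 L ÷ 1000 = 2.95 g
fructose: 180 mmol/L × 180.16 g/mol × 4.44 L ÷ 1000 = 143.98 g
sodium acetate trihydrate: 70.2 mmol/L × 136.08 g/mol × 4.44 L ÷ 1000 = 42.41 g
arabinose: 9.61 g/L × 4.44 L = 42.67 g
dipotassium phosphate: 3.07 g/L × 4.44 L = 13.63 g
trehalose: 23.2 g/L × 4.44 L = 103.01 g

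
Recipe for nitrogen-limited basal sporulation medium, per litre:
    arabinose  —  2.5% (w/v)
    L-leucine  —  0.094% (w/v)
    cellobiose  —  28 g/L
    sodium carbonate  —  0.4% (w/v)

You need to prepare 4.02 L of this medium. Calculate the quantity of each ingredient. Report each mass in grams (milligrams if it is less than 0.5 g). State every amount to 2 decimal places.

Working volume: 4.02 L.
arabinose: 2.5% w/v = 25 g/L → 25 × 4.02 L = 100.50 g
L-leucine: 0.094 g per 100 mL × 4020 mL ÷ 100 = 3.78 g
cellobiose: 28 g/L × 4.02 L = 112.56 g
sodium carbonate: 0.4 g per 100 mL × 4020 mL ÷ 100 = 16.08 g

arabinose 100.50 g; L-leucine 3.78 g; cellobiose 112.56 g; sodium carbonate 16.08 g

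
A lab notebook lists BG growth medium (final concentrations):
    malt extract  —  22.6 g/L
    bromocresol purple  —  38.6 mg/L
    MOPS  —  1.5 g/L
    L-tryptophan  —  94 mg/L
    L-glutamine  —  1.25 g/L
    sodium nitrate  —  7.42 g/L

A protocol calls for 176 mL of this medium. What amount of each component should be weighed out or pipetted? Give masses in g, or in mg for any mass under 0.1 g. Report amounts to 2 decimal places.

malt extract 3.98 g; bromocresol purple 6.79 mg; MOPS 0.26 g; L-tryptophan 16.54 mg; L-glutamine 0.22 g; sodium nitrate 1.31 g

Working volume: 176 mL = 0.176 L.
malt extract: 22.6 g/L × 0.176 L = 3.98 g
bromocresol purple: 38.6 mg/L × 0.176 L = 6.79 mg
MOPS: 1.5 g/L × 0.176 L = 0.26 g
L-tryptophan: 94 mg/L × 0.176 L = 16.54 mg
L-glutamine: 1.25 g/L × 0.176 L = 0.22 g
sodium nitrate: 7.42 g/L × 0.176 L = 1.31 g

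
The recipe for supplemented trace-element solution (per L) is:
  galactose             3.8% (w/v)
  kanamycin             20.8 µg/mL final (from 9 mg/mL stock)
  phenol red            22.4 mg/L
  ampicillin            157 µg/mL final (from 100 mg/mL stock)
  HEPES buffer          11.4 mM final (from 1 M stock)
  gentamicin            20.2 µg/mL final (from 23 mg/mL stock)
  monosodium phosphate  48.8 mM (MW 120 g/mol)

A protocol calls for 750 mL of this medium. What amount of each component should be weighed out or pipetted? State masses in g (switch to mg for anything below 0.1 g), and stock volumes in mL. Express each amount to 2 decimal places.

galactose 28.50 g; kanamycin 1.73 mL; phenol red 16.80 mg; ampicillin 1.18 mL; HEPES buffer 8.55 mL; gentamicin 0.66 mL; monosodium phosphate 4.39 g

Scale factor relative to 1 L: 0.75.
galactose: 3.8 g per 100 mL × 750 mL ÷ 100 = 28.50 g
kanamycin: dilute stock: 20.8 µg/mL × 750 mL ÷ 9000 µg/mL = 1.73 mL
phenol red: 22.4 mg/L × 0.75 L = 16.80 mg
ampicillin: C1V1 = C2V2 → 157 µg/mL × 750 mL ÷ 100000 µg/mL = 1.18 mL
HEPES buffer: C1V1 = C2V2 → 11.4 mM × 750 mL ÷ 1000 mM = 8.55 mL
gentamicin: dilute stock: 20.2 µg/mL × 750 mL ÷ 23000 µg/mL = 0.66 mL
monosodium phosphate: 48.8 mmol/L × 120 g/mol × 0.75 L ÷ 1000 = 4.39 g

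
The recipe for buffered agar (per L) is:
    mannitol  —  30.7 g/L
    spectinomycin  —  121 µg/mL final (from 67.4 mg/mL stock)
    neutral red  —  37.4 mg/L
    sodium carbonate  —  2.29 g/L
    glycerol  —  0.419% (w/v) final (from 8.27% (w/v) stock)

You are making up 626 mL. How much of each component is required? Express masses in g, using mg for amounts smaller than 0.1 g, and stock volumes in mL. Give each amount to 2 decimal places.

mannitol 19.22 g; spectinomycin 1.12 mL; neutral red 23.41 mg; sodium carbonate 1.43 g; glycerol 31.72 mL

Scale factor relative to 1 L: 0.626.
mannitol: 30.7 g/L × 0.626 L = 19.22 g
spectinomycin: C1V1 = C2V2 → 121 µg/mL × 626 mL ÷ 67400 µg/mL = 1.12 mL
neutral red: 37.4 mg/L × 0.626 L = 23.41 mg
sodium carbonate: 2.29 g/L × 0.626 L = 1.43 g
glycerol: V = C2·V2/C1 = 0.419% ÷ 8.27% × 626 mL = 31.72 mL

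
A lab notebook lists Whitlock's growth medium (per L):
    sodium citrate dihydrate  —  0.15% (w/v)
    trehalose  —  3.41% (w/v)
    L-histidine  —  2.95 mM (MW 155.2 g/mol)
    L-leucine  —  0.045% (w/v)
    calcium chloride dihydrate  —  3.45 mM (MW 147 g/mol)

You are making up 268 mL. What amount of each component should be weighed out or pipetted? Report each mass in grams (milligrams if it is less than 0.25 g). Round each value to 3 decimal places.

Scale factor relative to 1 L: 0.268.
sodium citrate dihydrate: 0.15 g per 100 mL × 268 mL ÷ 100 = 0.402 g
trehalose: 3.41 g per 100 mL × 268 mL ÷ 100 = 9.139 g
L-histidine: 2.95 mmol/L × 155.2 mg/mmol × 0.268 L = 122.701 mg
L-leucine: 0.045 g per 100 mL × 268 mL ÷ 100 = 0.1206 g = 120.600 mg
calcium chloride dihydrate: 3.45 mmol/L × 147 mg/mmol × 0.268 L = 135.916 mg

sodium citrate dihydrate 0.402 g; trehalose 9.139 g; L-histidine 122.701 mg; L-leucine 120.600 mg; calcium chloride dihydrate 135.916 mg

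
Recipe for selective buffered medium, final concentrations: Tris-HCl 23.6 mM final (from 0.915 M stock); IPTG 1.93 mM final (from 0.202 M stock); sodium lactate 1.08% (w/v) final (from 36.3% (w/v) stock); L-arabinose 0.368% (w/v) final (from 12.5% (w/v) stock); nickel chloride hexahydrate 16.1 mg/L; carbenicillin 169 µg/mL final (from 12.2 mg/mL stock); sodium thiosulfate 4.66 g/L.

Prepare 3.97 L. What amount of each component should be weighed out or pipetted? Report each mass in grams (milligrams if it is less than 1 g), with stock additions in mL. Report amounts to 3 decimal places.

Tris-HCl 102.396 mL; IPTG 37.931 mL; sodium lactate 118.116 mL; L-arabinose 116.877 mL; nickel chloride hexahydrate 63.917 mg; carbenicillin 54.994 mL; sodium thiosulfate 18.500 g

Working volume: 3.97 L.
Tris-HCl: dilute stock: 23.6 mM × 3970 mL ÷ 915 mM = 102.396 mL
IPTG: C1V1 = C2V2 → 1.93 mM × 3970 mL ÷ 202 mM = 37.931 mL
sodium lactate: C1V1 = C2V2 → 1.08% ÷ 36.3% × 3970 mL = 118.116 mL
L-arabinose: C1V1 = C2V2 → 0.368% ÷ 12.5% × 3970 mL = 116.877 mL
nickel chloride hexahydrate: 16.1 mg/L × 3.97 L = 63.917 mg
carbenicillin: dilute stock: 169 µg/mL × 3970 mL ÷ 12200 µg/mL = 54.994 mL
sodium thiosulfate: 4.66 g/L × 3.97 L = 18.500 g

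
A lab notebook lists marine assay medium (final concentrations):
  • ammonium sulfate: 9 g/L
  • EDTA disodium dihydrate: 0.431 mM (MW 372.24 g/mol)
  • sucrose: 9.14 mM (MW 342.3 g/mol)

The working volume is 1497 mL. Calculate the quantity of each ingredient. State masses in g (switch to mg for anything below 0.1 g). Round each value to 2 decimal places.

Scale factor relative to 1 L: 1.497.
ammonium sulfate: 9 g/L × 1.497 L = 13.47 g
EDTA disodium dihydrate: 0.431 mmol/L × 372.24 g/mol × 1.497 L ÷ 1000 = 0.24 g
sucrose: 9.14 mmol/L × 342.3 g/mol × 1.497 L ÷ 1000 = 4.68 g

ammonium sulfate 13.47 g; EDTA disodium dihydrate 0.24 g; sucrose 4.68 g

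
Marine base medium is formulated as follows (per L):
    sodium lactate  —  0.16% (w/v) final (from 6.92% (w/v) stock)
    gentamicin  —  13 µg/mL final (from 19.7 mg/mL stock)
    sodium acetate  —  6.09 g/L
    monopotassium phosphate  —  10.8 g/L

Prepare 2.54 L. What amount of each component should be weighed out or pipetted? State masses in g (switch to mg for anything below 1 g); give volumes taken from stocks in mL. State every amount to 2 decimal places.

sodium lactate 58.73 mL; gentamicin 1.68 mL; sodium acetate 15.47 g; monopotassium phosphate 27.43 g

Scale factor relative to 1 L: 2.54.
sodium lactate: C1V1 = C2V2 → 0.16% ÷ 6.92% × 2540 mL = 58.73 mL
gentamicin: C1V1 = C2V2 → 13 µg/mL × 2540 mL ÷ 19700 µg/mL = 1.68 mL
sodium acetate: 6.09 g/L × 2.54 L = 15.47 g
monopotassium phosphate: 10.8 g/L × 2.54 L = 27.43 g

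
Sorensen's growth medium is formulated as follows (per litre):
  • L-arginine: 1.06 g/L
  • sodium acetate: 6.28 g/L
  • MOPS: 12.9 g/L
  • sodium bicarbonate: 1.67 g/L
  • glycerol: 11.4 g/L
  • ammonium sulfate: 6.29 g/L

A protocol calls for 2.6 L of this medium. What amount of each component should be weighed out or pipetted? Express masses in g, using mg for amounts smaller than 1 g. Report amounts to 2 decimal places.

L-arginine 2.76 g; sodium acetate 16.33 g; MOPS 33.54 g; sodium bicarbonate 4.34 g; glycerol 29.64 g; ammonium sulfate 16.35 g

Working volume: 2.6 L.
L-arginine: 1.06 g/L × 2.6 L = 2.76 g
sodium acetate: 6.28 g/L × 2.6 L = 16.33 g
MOPS: 12.9 g/L × 2.6 L = 33.54 g
sodium bicarbonate: 1.67 g/L × 2.6 L = 4.34 g
glycerol: 11.4 g/L × 2.6 L = 29.64 g
ammonium sulfate: 6.29 g/L × 2.6 L = 16.35 g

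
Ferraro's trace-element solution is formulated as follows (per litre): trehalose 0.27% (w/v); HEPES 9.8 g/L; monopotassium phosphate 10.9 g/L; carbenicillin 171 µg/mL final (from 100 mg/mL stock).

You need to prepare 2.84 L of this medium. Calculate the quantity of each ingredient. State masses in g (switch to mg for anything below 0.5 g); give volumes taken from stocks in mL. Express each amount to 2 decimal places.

Working volume: 2.84 L.
trehalose: 0.27% w/v = 2.7 g/L → 2.7 × 2.84 L = 7.67 g
HEPES: 9.8 g/L × 2.84 L = 27.83 g
monopotassium phosphate: 10.9 g/L × 2.84 L = 30.96 g
carbenicillin: V = C2·V2/C1 = 171 µg/mL × 2840 mL ÷ 100000 µg/mL = 4.86 mL

trehalose 7.67 g; HEPES 27.83 g; monopotassium phosphate 30.96 g; carbenicillin 4.86 mL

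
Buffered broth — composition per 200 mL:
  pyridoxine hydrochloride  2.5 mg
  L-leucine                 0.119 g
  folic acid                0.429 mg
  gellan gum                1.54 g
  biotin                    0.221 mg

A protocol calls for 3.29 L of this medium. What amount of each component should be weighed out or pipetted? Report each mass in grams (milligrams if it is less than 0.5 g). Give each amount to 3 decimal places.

pyridoxine hydrochloride 41.125 mg; L-leucine 1.958 g; folic acid 7.057 mg; gellan gum 25.333 g; biotin 3.635 mg

Ratio of target to recipe volume: 3290 / 200 = 16.45.
pyridoxine hydrochloride: 2.5 mg × (3290 mL / 200 mL) = 41.125 mg
L-leucine: 0.119 g × (3290 mL / 200 mL) = 1.958 g
folic acid: 0.429 mg × (3290 mL / 200 mL) = 7.057 mg
gellan gum: 1.54 g × (3290 mL / 200 mL) = 25.333 g
biotin: 0.221 mg × (3290 mL / 200 mL) = 3.635 mg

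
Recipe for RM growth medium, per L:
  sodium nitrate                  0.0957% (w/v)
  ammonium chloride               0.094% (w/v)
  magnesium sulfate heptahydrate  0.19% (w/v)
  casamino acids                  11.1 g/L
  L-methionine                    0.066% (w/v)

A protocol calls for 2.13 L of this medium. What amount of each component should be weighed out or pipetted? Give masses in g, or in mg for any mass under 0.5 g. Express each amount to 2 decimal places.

Working volume: 2.13 L.
sodium nitrate: 0.0957% w/v = 0.957 g/L → 0.957 × 2.13 L = 2.04 g
ammonium chloride: 0.094 g per 100 mL × 2130 mL ÷ 100 = 2.00 g
magnesium sulfate heptahydrate: 0.19% w/v = 1.9 g/L → 1.9 × 2.13 L = 4.05 g
casamino acids: 11.1 g/L × 2.13 L = 23.64 g
L-methionine: 0.066% w/v = 0.66 g/L → 0.66 × 2.13 L = 1.41 g

sodium nitrate 2.04 g; ammonium chloride 2.00 g; magnesium sulfate heptahydrate 4.05 g; casamino acids 23.64 g; L-methionine 1.41 g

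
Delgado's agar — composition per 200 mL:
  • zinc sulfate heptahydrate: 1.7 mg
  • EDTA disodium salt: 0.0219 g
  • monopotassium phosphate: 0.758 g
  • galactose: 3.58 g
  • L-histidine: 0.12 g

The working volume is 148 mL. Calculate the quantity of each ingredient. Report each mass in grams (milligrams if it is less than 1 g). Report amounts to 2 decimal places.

Scale factor = 148 mL / 200 mL = 0.74.
zinc sulfate heptahydrate: 1.7 mg × (148 mL / 200 mL) = 1.26 mg
EDTA disodium salt: 0.0219 g × (148 mL / 200 mL) = 0.016206 g = 16.21 mg
monopotassium phosphate: 0.758 g × (148 mL / 200 mL) = 0.56092 g = 560.92 mg
galactose: 3.58 g × (148 mL / 200 mL) = 2.65 g
L-histidine: 0.12 g × (148 mL / 200 mL) = 0.0888 g = 88.80 mg

zinc sulfate heptahydrate 1.26 mg; EDTA disodium salt 16.21 mg; monopotassium phosphate 560.92 mg; galactose 2.65 g; L-histidine 88.80 mg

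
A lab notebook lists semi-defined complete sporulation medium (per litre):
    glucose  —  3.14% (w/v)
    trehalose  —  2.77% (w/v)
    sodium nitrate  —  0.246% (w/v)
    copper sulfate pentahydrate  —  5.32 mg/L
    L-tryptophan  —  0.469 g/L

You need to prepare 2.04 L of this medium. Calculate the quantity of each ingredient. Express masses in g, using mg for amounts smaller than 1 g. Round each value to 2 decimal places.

glucose 64.06 g; trehalose 56.51 g; sodium nitrate 5.02 g; copper sulfate pentahydrate 10.85 mg; L-tryptophan 956.76 mg

Working volume: 2.04 L.
glucose: 3.14 g per 100 mL × 2040 mL ÷ 100 = 64.06 g
trehalose: 2.77 g per 100 mL × 2040 mL ÷ 100 = 56.51 g
sodium nitrate: 0.246% w/v = 2.46 g/L → 2.46 × 2.04 L = 5.02 g
copper sulfate pentahydrate: 5.32 mg/L × 2.04 L = 10.85 mg
L-tryptophan: 0.469 g/L × 2.04 L = 0.95676 g = 956.76 mg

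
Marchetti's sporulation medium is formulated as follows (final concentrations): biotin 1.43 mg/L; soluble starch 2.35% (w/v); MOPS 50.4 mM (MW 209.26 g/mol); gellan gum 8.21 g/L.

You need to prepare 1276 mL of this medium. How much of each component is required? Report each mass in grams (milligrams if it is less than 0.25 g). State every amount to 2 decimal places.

biotin 1.82 mg; soluble starch 29.99 g; MOPS 13.46 g; gellan gum 10.48 g

Scale factor relative to 1 L: 1.276.
biotin: 1.43 mg/L × 1.276 L = 1.82 mg
soluble starch: 2.35 g per 100 mL × 1276 mL ÷ 100 = 29.99 g
MOPS: 50.4 mmol/L × 209.26 g/mol × 1.276 L ÷ 1000 = 13.46 g
gellan gum: 8.21 g/L × 1.276 L = 10.48 g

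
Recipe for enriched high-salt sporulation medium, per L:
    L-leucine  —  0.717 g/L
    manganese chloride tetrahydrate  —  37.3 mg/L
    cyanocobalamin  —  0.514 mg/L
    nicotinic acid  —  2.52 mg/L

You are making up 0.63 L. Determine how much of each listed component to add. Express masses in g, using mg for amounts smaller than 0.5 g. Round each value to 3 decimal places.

Working volume: 0.63 L.
L-leucine: 0.717 g/L × 0.63 L = 0.45171 g = 451.710 mg
manganese chloride tetrahydrate: 37.3 mg/L × 0.63 L = 23.499 mg
cyanocobalamin: 0.514 mg/L × 0.63 L = 0.324 mg
nicotinic acid: 2.52 mg/L × 0.63 L = 1.588 mg

L-leucine 451.710 mg; manganese chloride tetrahydrate 23.499 mg; cyanocobalamin 0.324 mg; nicotinic acid 1.588 mg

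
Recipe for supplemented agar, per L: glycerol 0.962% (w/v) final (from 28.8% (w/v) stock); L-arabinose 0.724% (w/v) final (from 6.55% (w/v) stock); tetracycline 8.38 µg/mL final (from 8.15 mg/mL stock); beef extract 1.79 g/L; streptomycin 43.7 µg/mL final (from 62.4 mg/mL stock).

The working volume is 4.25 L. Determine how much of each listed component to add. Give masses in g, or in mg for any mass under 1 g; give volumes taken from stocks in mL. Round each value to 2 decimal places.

glycerol 141.96 mL; L-arabinose 469.77 mL; tetracycline 4.37 mL; beef extract 7.61 g; streptomycin 2.98 mL

Scale factor relative to 1 L: 4.25.
glycerol: C1V1 = C2V2 → 0.962% ÷ 28.8% × 4250 mL = 141.96 mL
L-arabinose: dilute stock: 0.724% ÷ 6.55% × 4250 mL = 469.77 mL
tetracycline: C1V1 = C2V2 → 8.38 µg/mL × 4250 mL ÷ 8150 µg/mL = 4.37 mL
beef extract: 1.79 g/L × 4.25 L = 7.61 g
streptomycin: V = C2·V2/C1 = 43.7 µg/mL × 4250 mL ÷ 62400 µg/mL = 2.98 mL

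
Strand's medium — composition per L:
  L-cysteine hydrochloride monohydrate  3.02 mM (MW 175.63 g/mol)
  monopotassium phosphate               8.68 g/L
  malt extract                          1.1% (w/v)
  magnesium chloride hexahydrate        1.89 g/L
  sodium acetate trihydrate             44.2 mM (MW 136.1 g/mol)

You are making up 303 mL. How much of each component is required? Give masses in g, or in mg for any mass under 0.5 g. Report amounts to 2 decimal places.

Scale factor relative to 1 L: 0.303.
L-cysteine hydrochloride monohydrate: 3.02 mmol/L × 175.63 mg/mmol × 0.303 L = 160.71 mg
monopotassium phosphate: 8.68 g/L × 0.303 L = 2.63 g
malt extract: 1.1 g per 100 mL × 303 mL ÷ 100 = 3.33 g
magnesium chloride hexahydrate: 1.89 g/L × 0.303 L = 0.57 g
sodium acetate trihydrate: 44.2 mmol/L × 136.1 g/mol × 0.303 L ÷ 1000 = 1.82 g

L-cysteine hydrochloride monohydrate 160.71 mg; monopotassium phosphate 2.63 g; malt extract 3.33 g; magnesium chloride hexahydrate 0.57 g; sodium acetate trihydrate 1.82 g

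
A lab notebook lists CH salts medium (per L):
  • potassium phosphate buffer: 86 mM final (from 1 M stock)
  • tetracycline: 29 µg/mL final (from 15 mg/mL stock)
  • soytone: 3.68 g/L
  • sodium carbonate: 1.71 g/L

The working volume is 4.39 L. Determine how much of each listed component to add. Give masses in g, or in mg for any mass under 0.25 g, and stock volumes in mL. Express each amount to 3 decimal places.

potassium phosphate buffer 377.540 mL; tetracycline 8.487 mL; soytone 16.155 g; sodium carbonate 7.507 g

Working volume: 4.39 L.
potassium phosphate buffer: dilute stock: 86 mM × 4390 mL ÷ 1000 mM = 377.540 mL
tetracycline: dilute stock: 29 µg/mL × 4390 mL ÷ 15000 µg/mL = 8.487 mL
soytone: 3.68 g/L × 4.39 L = 16.155 g
sodium carbonate: 1.71 g/L × 4.39 L = 7.507 g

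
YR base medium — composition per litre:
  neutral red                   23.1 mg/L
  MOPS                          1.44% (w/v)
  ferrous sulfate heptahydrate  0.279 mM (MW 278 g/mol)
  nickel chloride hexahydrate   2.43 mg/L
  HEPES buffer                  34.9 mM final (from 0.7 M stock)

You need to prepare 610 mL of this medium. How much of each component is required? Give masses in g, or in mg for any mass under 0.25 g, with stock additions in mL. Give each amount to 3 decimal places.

Target volume = 610 mL = 0.61 L.
neutral red: 23.1 mg/L × 0.61 L = 14.091 mg
MOPS: 1.44% w/v = 14.4 g/L → 14.4 × 0.61 L = 8.784 g
ferrous sulfate heptahydrate: 0.279 mmol/L × 278 mg/mmol × 0.61 L = 47.313 mg
nickel chloride hexahydrate: 2.43 mg/L × 0.61 L = 1.482 mg
HEPES buffer: dilute stock: 34.9 mM × 610 mL ÷ 700 mM = 30.413 mL

neutral red 14.091 mg; MOPS 8.784 g; ferrous sulfate heptahydrate 47.313 mg; nickel chloride hexahydrate 1.482 mg; HEPES buffer 30.413 mL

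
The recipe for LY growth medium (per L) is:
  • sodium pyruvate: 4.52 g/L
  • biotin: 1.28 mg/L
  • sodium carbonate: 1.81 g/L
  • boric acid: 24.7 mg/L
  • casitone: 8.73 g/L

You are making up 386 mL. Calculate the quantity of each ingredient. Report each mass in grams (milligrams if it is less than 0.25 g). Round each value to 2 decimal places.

sodium pyruvate 1.74 g; biotin 0.49 mg; sodium carbonate 0.70 g; boric acid 9.53 mg; casitone 3.37 g

Scale factor relative to 1 L: 0.386.
sodium pyruvate: 4.52 g/L × 0.386 L = 1.74 g
biotin: 1.28 mg/L × 0.386 L = 0.49 mg
sodium carbonate: 1.81 g/L × 0.386 L = 0.70 g
boric acid: 24.7 mg/L × 0.386 L = 9.53 mg
casitone: 8.73 g/L × 0.386 L = 3.37 g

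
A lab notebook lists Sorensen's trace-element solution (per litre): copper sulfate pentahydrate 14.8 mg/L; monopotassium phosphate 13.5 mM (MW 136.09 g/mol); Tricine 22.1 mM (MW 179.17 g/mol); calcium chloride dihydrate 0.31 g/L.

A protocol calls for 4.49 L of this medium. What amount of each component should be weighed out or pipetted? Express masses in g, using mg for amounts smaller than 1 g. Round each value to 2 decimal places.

Working volume: 4.49 L.
copper sulfate pentahydrate: 14.8 mg/L × 4.49 L = 66.45 mg
monopotassium phosphate: 13.5 mmol/L × 136.09 g/mol × 4.49 L ÷ 1000 = 8.25 g
Tricine: 22.1 mmol/L × 179.17 g/mol × 4.49 L ÷ 1000 = 17.78 g
calcium chloride dihydrate: 0.31 g/L × 4.49 L = 1.39 g

copper sulfate pentahydrate 66.45 mg; monopotassium phosphate 8.25 g; Tricine 17.78 g; calcium chloride dihydrate 1.39 g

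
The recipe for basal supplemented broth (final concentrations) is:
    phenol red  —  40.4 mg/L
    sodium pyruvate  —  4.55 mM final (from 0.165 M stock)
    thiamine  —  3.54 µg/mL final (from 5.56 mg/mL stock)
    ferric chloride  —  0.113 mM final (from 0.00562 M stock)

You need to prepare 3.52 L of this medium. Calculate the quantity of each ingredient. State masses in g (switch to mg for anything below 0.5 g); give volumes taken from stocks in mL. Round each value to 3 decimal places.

phenol red 142.208 mg; sodium pyruvate 97.067 mL; thiamine 2.241 mL; ferric chloride 70.776 mL

Working volume: 3.52 L.
phenol red: 40.4 mg/L × 3.52 L = 142.208 mg
sodium pyruvate: dilute stock: 4.55 mM × 3520 mL ÷ 165 mM = 97.067 mL
thiamine: C1V1 = C2V2 → 3.54 µg/mL × 3520 mL ÷ 5560 µg/mL = 2.241 mL
ferric chloride: dilute stock: 0.113 mM × 3520 mL ÷ 5.62 mM = 70.776 mL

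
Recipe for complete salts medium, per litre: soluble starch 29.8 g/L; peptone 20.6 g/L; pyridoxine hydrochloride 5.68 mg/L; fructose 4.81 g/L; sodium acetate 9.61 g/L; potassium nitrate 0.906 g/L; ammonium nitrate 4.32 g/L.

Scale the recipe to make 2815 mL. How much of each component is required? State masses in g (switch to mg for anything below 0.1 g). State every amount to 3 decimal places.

Target volume = 2815 mL = 2.815 L.
soluble starch: 29.8 g/L × 2.815 L = 83.887 g
peptone: 20.6 g/L × 2.815 L = 57.989 g
pyridoxine hydrochloride: 5.68 mg/L × 2.815 L = 15.989 mg
fructose: 4.81 g/L × 2.815 L = 13.540 g
sodium acetate: 9.61 g/L × 2.815 L = 27.052 g
potassium nitrate: 0.906 g/L × 2.815 L = 2.550 g
ammonium nitrate: 4.32 g/L × 2.815 L = 12.161 g

soluble starch 83.887 g; peptone 57.989 g; pyridoxine hydrochloride 15.989 mg; fructose 13.540 g; sodium acetate 27.052 g; potassium nitrate 2.550 g; ammonium nitrate 12.161 g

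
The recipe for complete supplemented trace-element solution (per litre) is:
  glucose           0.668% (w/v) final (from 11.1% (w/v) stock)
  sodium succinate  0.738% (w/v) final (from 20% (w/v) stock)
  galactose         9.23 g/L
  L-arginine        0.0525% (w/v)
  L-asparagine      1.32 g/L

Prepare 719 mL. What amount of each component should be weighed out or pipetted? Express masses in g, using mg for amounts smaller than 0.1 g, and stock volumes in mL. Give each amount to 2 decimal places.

glucose 43.27 mL; sodium succinate 26.53 mL; galactose 6.64 g; L-arginine 0.38 g; L-asparagine 0.95 g

Working volume: 719 mL = 0.719 L.
glucose: V = C2·V2/C1 = 0.668% ÷ 11.1% × 719 mL = 43.27 mL
sodium succinate: C1V1 = C2V2 → 0.738% ÷ 20% × 719 mL = 26.53 mL
galactose: 9.23 g/L × 0.719 L = 6.64 g
L-arginine: 0.0525% w/v = 0.525 g/L → 0.525 × 0.719 L = 0.38 g
L-asparagine: 1.32 g/L × 0.719 L = 0.95 g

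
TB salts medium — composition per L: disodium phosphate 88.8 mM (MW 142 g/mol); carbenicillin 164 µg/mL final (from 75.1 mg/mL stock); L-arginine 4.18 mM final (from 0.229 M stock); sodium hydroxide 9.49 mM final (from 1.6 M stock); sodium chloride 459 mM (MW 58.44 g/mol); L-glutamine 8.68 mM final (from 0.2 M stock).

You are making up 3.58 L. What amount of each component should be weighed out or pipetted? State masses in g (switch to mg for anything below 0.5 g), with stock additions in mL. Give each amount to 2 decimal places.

Scale factor relative to 1 L: 3.58.
disodium phosphate: 88.8 mmol/L × 142 g/mol × 3.58 L ÷ 1000 = 45.14 g
carbenicillin: C1V1 = C2V2 → 164 µg/mL × 3580 mL ÷ 75100 µg/mL = 7.82 mL
L-arginine: C1V1 = C2V2 → 4.18 mM × 3580 mL ÷ 229 mM = 65.35 mL
sodium hydroxide: C1V1 = C2V2 → 9.49 mM × 3580 mL ÷ 1600 mM = 21.23 mL
sodium chloride: 459 mmol/L × 58.44 g/mol × 3.58 L ÷ 1000 = 96.03 g
L-glutamine: V = C2·V2/C1 = 8.68 mM × 3580 mL ÷ 200 mM = 155.37 mL

disodium phosphate 45.14 g; carbenicillin 7.82 mL; L-arginine 65.35 mL; sodium hydroxide 21.23 mL; sodium chloride 96.03 g; L-glutamine 155.37 mL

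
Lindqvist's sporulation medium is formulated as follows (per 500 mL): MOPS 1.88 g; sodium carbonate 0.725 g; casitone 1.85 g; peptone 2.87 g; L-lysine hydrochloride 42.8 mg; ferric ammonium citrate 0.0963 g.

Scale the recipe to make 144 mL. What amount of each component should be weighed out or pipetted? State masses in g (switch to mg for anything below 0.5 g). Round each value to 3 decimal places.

Ratio of target to recipe volume: 144 / 500 = 0.288.
MOPS: 1.88 g × (144 mL / 500 mL) = 0.541 g
sodium carbonate: 0.725 g × (144 mL / 500 mL) = 0.2088 g = 208.800 mg
casitone: 1.85 g × (144 mL / 500 mL) = 0.533 g
peptone: 2.87 g × (144 mL / 500 mL) = 0.827 g
L-lysine hydrochloride: 42.8 mg × (144 mL / 500 mL) = 12.326 mg
ferric ammonium citrate: 0.0963 g × (144 mL / 500 mL) = 0.0277344 g = 27.734 mg

MOPS 0.541 g; sodium carbonate 208.800 mg; casitone 0.533 g; peptone 0.827 g; L-lysine hydrochloride 12.326 mg; ferric ammonium citrate 27.734 mg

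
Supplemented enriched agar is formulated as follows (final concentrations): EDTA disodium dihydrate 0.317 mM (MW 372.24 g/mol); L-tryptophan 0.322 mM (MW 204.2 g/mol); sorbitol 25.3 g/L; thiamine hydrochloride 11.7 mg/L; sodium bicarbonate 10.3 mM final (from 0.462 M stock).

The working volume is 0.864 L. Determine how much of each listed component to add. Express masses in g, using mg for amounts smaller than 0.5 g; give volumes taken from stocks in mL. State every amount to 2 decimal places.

Working volume: 0.864 L.
EDTA disodium dihydrate: 0.317 mmol/L × 372.24 mg/mmol × 0.864 L = 101.95 mg
L-tryptophan: 0.322 mmol/L × 204.2 mg/mmol × 0.864 L = 56.81 mg
sorbitol: 25.3 g/L × 0.864 L = 21.86 g
thiamine hydrochloride: 11.7 mg/L × 0.864 L = 10.11 mg
sodium bicarbonate: dilute stock: 10.3 mM × 864 mL ÷ 462 mM = 19.26 mL

EDTA disodium dihydrate 101.95 mg; L-tryptophan 56.81 mg; sorbitol 21.86 g; thiamine hydrochloride 10.11 mg; sodium bicarbonate 19.26 mL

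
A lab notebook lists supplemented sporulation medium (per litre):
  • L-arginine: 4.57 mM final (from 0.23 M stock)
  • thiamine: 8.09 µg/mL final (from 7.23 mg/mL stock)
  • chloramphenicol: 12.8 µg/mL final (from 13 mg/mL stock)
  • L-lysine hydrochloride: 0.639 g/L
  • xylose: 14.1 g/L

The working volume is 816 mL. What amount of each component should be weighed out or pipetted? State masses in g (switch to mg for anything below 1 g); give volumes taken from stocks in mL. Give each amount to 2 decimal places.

Working volume: 816 mL = 0.816 L.
L-arginine: C1V1 = C2V2 → 4.57 mM × 816 mL ÷ 230 mM = 16.21 mL
thiamine: C1V1 = C2V2 → 8.09 µg/mL × 816 mL ÷ 7230 µg/mL = 0.91 mL
chloramphenicol: C1V1 = C2V2 → 12.8 µg/mL × 816 mL ÷ 13000 µg/mL = 0.80 mL
L-lysine hydrochloride: 0.639 g/L × 0.816 L = 0.521424 g = 521.42 mg
xylose: 14.1 g/L × 0.816 L = 11.51 g

L-arginine 16.21 mL; thiamine 0.91 mL; chloramphenicol 0.80 mL; L-lysine hydrochloride 521.42 mg; xylose 11.51 g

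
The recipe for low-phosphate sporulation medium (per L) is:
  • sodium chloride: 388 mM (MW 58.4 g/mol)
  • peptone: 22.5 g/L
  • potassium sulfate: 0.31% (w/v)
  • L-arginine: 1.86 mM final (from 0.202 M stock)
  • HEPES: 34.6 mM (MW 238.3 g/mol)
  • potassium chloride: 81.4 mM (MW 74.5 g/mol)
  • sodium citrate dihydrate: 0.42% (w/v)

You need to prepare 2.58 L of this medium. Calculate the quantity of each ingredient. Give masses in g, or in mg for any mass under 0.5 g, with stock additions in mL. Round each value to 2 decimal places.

sodium chloride 58.46 g; peptone 58.05 g; potassium sulfate 8.00 g; L-arginine 23.76 mL; HEPES 21.27 g; potassium chloride 15.65 g; sodium citrate dihydrate 10.84 g

Working volume: 2.58 L.
sodium chloride: 388 mmol/L × 58.4 g/mol × 2.58 L ÷ 1000 = 58.46 g
peptone: 22.5 g/L × 2.58 L = 58.05 g
potassium sulfate: 0.31% w/v = 3.1 g/L → 3.1 × 2.58 L = 8.00 g
L-arginine: V = C2·V2/C1 = 1.86 mM × 2580 mL ÷ 202 mM = 23.76 mL
HEPES: 34.6 mmol/L × 238.3 g/mol × 2.58 L ÷ 1000 = 21.27 g
potassium chloride: 81.4 mmol/L × 74.5 g/mol × 2.58 L ÷ 1000 = 15.65 g
sodium citrate dihydrate: 0.42 g per 100 mL × 2580 mL ÷ 100 = 10.84 g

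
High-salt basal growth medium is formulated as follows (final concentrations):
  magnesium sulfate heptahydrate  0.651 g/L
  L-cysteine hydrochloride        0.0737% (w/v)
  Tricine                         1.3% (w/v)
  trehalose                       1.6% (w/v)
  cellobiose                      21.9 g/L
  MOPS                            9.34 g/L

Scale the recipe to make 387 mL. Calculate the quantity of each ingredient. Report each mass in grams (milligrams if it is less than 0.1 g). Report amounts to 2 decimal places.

Working volume: 387 mL = 0.387 L.
magnesium sulfate heptahydrate: 0.651 g/L × 0.387 L = 0.25 g
L-cysteine hydrochloride: 0.0737 g per 100 mL × 387 mL ÷ 100 = 0.29 g
Tricine: 1.3% w/v = 13 g/L → 13 × 0.387 L = 5.03 g
trehalose: 1.6 g per 100 mL × 387 mL ÷ 100 = 6.19 g
cellobiose: 21.9 g/L × 0.387 L = 8.48 g
MOPS: 9.34 g/L × 0.387 L = 3.61 g

magnesium sulfate heptahydrate 0.25 g; L-cysteine hydrochloride 0.29 g; Tricine 5.03 g; trehalose 6.19 g; cellobiose 8.48 g; MOPS 3.61 g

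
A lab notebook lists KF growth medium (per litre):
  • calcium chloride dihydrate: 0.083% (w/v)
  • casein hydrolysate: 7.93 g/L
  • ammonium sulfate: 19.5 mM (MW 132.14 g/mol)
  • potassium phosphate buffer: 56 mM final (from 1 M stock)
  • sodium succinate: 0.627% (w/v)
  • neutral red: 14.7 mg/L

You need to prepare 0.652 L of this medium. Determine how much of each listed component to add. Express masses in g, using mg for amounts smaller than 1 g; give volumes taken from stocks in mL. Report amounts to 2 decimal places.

Scale factor relative to 1 L: 0.652.
calcium chloride dihydrate: 0.083 g per 100 mL × 652 mL ÷ 100 = 0.54116 g = 541.16 mg
casein hydrolysate: 7.93 g/L × 0.652 L = 5.17 g
ammonium sulfate: 19.5 mmol/L × 132.14 g/mol × 0.652 L ÷ 1000 = 1.68 g
potassium phosphate buffer: V = C2·V2/C1 = 56 mM × 652 mL ÷ 1000 mM = 36.51 mL
sodium succinate: 0.627 g per 100 mL × 652 mL ÷ 100 = 4.09 g
neutral red: 14.7 mg/L × 0.652 L = 9.58 mg

calcium chloride dihydrate 541.16 mg; casein hydrolysate 5.17 g; ammonium sulfate 1.68 g; potassium phosphate buffer 36.51 mL; sodium succinate 4.09 g; neutral red 9.58 mg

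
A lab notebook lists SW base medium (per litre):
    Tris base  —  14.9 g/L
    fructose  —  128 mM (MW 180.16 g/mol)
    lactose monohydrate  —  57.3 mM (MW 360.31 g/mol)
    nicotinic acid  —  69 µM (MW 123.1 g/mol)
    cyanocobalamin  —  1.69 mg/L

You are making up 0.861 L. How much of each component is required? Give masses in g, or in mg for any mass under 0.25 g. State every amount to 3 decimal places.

Tris base 12.829 g; fructose 19.855 g; lactose monohydrate 17.776 g; nicotinic acid 7.313 mg; cyanocobalamin 1.455 mg

Scale factor relative to 1 L: 0.861.
Tris base: 14.9 g/L × 0.861 L = 12.829 g
fructose: 128 mmol/L × 180.16 g/mol × 0.861 L ÷ 1000 = 19.855 g
lactose monohydrate: 57.3 mmol/L × 360.31 g/mol × 0.861 L ÷ 1000 = 17.776 g
nicotinic acid: 69 µmol/L × 123.1 g/mol × 0.861 L ÷ 1000 = 7.313 mg
cyanocobalamin: 1.69 mg/L × 0.861 L = 1.455 mg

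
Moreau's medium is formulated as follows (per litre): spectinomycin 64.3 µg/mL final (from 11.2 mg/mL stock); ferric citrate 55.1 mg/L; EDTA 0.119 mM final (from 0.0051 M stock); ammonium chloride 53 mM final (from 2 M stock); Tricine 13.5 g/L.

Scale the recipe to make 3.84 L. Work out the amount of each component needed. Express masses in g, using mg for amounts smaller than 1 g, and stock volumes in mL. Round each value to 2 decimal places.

Scale factor relative to 1 L: 3.84.
spectinomycin: V = C2·V2/C1 = 64.3 µg/mL × 3840 mL ÷ 11200 µg/mL = 22.05 mL
ferric citrate: 55.1 mg/L × 3.84 L = 211.58 mg
EDTA: C1V1 = C2V2 → 0.119 mM × 3840 mL ÷ 5.1 mM = 89.60 mL
ammonium chloride: C1V1 = C2V2 → 53 mM × 3840 mL ÷ 2000 mM = 101.76 mL
Tricine: 13.5 g/L × 3.84 L = 51.84 g

spectinomycin 22.05 mL; ferric citrate 211.58 mg; EDTA 89.60 mL; ammonium chloride 101.76 mL; Tricine 51.84 g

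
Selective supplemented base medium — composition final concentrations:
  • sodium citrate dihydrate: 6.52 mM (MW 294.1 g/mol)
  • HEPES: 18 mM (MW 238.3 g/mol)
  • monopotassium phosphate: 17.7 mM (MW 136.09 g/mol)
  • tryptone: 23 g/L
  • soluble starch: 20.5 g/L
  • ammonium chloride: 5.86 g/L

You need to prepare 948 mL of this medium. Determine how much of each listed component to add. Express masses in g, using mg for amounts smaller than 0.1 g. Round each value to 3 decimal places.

sodium citrate dihydrate 1.818 g; HEPES 4.066 g; monopotassium phosphate 2.284 g; tryptone 21.804 g; soluble starch 19.434 g; ammonium chloride 5.555 g

Working volume: 948 mL = 0.948 L.
sodium citrate dihydrate: 6.52 mmol/L × 294.1 g/mol × 0.948 L ÷ 1000 = 1.818 g
HEPES: 18 mmol/L × 238.3 g/mol × 0.948 L ÷ 1000 = 4.066 g
monopotassium phosphate: 17.7 mmol/L × 136.09 g/mol × 0.948 L ÷ 1000 = 2.284 g
tryptone: 23 g/L × 0.948 L = 21.804 g
soluble starch: 20.5 g/L × 0.948 L = 19.434 g
ammonium chloride: 5.86 g/L × 0.948 L = 5.555 g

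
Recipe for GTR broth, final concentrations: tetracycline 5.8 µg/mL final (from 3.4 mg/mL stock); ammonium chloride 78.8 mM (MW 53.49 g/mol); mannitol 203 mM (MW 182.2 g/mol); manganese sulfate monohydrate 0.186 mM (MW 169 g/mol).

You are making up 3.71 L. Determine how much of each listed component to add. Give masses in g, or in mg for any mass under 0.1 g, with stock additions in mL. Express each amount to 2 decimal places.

tetracycline 6.33 mL; ammonium chloride 15.64 g; mannitol 137.22 g; manganese sulfate monohydrate 0.12 g

Working volume: 3.71 L.
tetracycline: C1V1 = C2V2 → 5.8 µg/mL × 3710 mL ÷ 3400 µg/mL = 6.33 mL
ammonium chloride: 78.8 mmol/L × 53.49 g/mol × 3.71 L ÷ 1000 = 15.64 g
mannitol: 203 mmol/L × 182.2 g/mol × 3.71 L ÷ 1000 = 137.22 g
manganese sulfate monohydrate: 0.186 mmol/L × 169 g/mol × 3.71 L ÷ 1000 = 0.12 g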